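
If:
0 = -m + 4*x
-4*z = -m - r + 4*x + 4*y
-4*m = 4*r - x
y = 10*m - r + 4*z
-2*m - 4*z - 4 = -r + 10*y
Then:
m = -2/7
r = 15/56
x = -1/14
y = -4/7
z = 143/224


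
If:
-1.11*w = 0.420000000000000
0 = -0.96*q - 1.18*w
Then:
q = 0.47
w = -0.38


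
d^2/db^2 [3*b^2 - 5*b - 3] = 6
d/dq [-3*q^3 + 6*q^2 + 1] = 3*q*(4 - 3*q)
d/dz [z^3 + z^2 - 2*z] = 3*z^2 + 2*z - 2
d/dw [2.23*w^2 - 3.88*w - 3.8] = 4.46*w - 3.88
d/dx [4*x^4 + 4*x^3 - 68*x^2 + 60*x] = 16*x^3 + 12*x^2 - 136*x + 60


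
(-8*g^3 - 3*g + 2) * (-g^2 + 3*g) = 8*g^5 - 24*g^4 + 3*g^3 - 11*g^2 + 6*g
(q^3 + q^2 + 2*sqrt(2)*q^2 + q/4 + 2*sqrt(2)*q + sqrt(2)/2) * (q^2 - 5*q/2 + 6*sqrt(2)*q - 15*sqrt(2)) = q^5 - 3*q^4/2 + 8*sqrt(2)*q^4 - 12*sqrt(2)*q^3 + 87*q^3/4 - 293*q^2/8 - 18*sqrt(2)*q^2 - 54*q - 5*sqrt(2)*q - 15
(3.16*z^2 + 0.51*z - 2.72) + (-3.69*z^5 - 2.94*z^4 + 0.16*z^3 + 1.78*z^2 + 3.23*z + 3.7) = -3.69*z^5 - 2.94*z^4 + 0.16*z^3 + 4.94*z^2 + 3.74*z + 0.98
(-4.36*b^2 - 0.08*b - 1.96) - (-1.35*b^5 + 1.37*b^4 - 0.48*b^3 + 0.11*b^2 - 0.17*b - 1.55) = 1.35*b^5 - 1.37*b^4 + 0.48*b^3 - 4.47*b^2 + 0.09*b - 0.41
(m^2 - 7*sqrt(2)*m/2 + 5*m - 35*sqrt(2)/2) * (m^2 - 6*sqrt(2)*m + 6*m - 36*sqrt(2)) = m^4 - 19*sqrt(2)*m^3/2 + 11*m^3 - 209*sqrt(2)*m^2/2 + 72*m^2 - 285*sqrt(2)*m + 462*m + 1260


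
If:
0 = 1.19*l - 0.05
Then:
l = 0.04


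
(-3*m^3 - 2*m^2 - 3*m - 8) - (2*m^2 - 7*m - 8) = -3*m^3 - 4*m^2 + 4*m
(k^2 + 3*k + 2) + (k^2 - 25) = 2*k^2 + 3*k - 23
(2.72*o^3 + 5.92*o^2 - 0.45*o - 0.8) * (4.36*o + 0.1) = 11.8592*o^4 + 26.0832*o^3 - 1.37*o^2 - 3.533*o - 0.08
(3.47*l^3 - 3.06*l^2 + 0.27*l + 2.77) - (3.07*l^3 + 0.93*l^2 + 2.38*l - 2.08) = 0.4*l^3 - 3.99*l^2 - 2.11*l + 4.85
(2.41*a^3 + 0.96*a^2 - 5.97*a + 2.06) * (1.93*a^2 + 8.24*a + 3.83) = 4.6513*a^5 + 21.7112*a^4 + 5.6186*a^3 - 41.5402*a^2 - 5.8907*a + 7.8898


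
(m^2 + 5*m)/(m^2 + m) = (m + 5)/(m + 1)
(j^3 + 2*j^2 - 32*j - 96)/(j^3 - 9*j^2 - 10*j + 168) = (j + 4)/(j - 7)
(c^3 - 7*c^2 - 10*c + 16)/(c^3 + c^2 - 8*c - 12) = (c^2 - 9*c + 8)/(c^2 - c - 6)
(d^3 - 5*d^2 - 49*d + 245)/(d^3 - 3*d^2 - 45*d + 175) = (d - 7)/(d - 5)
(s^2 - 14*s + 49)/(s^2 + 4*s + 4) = (s^2 - 14*s + 49)/(s^2 + 4*s + 4)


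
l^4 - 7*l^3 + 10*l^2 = l^2*(l - 5)*(l - 2)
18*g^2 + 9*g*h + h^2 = (3*g + h)*(6*g + h)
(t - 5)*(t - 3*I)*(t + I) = t^3 - 5*t^2 - 2*I*t^2 + 3*t + 10*I*t - 15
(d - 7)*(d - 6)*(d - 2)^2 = d^4 - 17*d^3 + 98*d^2 - 220*d + 168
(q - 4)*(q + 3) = q^2 - q - 12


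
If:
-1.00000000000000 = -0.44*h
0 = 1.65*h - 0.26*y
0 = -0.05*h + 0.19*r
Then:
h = 2.27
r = 0.60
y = 14.42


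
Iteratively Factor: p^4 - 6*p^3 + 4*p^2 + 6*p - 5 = (p - 5)*(p^3 - p^2 - p + 1) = (p - 5)*(p - 1)*(p^2 - 1) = (p - 5)*(p - 1)*(p + 1)*(p - 1)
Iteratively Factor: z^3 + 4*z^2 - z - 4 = (z + 4)*(z^2 - 1) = (z + 1)*(z + 4)*(z - 1)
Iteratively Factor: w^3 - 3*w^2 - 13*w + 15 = (w - 5)*(w^2 + 2*w - 3) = (w - 5)*(w + 3)*(w - 1)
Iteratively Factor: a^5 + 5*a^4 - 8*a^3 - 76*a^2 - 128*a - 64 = (a + 1)*(a^4 + 4*a^3 - 12*a^2 - 64*a - 64) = (a + 1)*(a + 2)*(a^3 + 2*a^2 - 16*a - 32) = (a + 1)*(a + 2)^2*(a^2 - 16) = (a + 1)*(a + 2)^2*(a + 4)*(a - 4)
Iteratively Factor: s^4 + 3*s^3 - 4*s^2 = (s)*(s^3 + 3*s^2 - 4*s) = s^2*(s^2 + 3*s - 4) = s^2*(s - 1)*(s + 4)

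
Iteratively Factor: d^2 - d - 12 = (d - 4)*(d + 3)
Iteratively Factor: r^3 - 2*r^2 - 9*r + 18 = (r - 3)*(r^2 + r - 6) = (r - 3)*(r - 2)*(r + 3)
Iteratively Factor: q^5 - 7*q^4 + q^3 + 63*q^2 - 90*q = (q + 3)*(q^4 - 10*q^3 + 31*q^2 - 30*q) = q*(q + 3)*(q^3 - 10*q^2 + 31*q - 30) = q*(q - 3)*(q + 3)*(q^2 - 7*q + 10) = q*(q - 3)*(q - 2)*(q + 3)*(q - 5)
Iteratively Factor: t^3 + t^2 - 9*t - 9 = (t + 3)*(t^2 - 2*t - 3) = (t + 1)*(t + 3)*(t - 3)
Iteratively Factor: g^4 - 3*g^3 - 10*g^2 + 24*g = (g - 2)*(g^3 - g^2 - 12*g) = g*(g - 2)*(g^2 - g - 12) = g*(g - 4)*(g - 2)*(g + 3)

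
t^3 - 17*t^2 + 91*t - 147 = (t - 7)^2*(t - 3)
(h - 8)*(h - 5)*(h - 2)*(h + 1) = h^4 - 14*h^3 + 51*h^2 - 14*h - 80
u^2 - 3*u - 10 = (u - 5)*(u + 2)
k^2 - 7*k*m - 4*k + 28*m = (k - 4)*(k - 7*m)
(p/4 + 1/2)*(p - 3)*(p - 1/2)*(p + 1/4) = p^4/4 - 5*p^3/16 - 47*p^2/32 + 13*p/32 + 3/16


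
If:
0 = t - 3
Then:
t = 3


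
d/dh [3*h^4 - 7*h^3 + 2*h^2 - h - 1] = 12*h^3 - 21*h^2 + 4*h - 1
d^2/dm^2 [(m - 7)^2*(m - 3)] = 6*m - 34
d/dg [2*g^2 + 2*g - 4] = 4*g + 2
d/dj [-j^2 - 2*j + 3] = -2*j - 2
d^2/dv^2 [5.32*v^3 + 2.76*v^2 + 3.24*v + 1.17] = 31.92*v + 5.52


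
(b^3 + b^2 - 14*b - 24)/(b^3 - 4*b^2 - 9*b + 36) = (b + 2)/(b - 3)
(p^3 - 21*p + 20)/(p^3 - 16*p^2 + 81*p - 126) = (p^3 - 21*p + 20)/(p^3 - 16*p^2 + 81*p - 126)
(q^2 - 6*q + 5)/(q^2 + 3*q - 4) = (q - 5)/(q + 4)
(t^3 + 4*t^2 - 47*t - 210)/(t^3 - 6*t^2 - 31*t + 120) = (t^2 - t - 42)/(t^2 - 11*t + 24)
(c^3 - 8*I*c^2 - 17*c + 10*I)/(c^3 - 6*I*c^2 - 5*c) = (c - 2*I)/c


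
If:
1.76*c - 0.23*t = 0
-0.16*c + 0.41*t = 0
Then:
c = 0.00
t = 0.00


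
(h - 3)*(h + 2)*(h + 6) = h^3 + 5*h^2 - 12*h - 36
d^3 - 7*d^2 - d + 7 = (d - 7)*(d - 1)*(d + 1)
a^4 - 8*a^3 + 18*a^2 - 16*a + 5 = (a - 5)*(a - 1)^3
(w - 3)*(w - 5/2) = w^2 - 11*w/2 + 15/2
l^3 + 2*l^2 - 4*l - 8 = (l - 2)*(l + 2)^2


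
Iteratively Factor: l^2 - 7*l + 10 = (l - 2)*(l - 5)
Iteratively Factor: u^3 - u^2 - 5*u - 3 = (u - 3)*(u^2 + 2*u + 1) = (u - 3)*(u + 1)*(u + 1)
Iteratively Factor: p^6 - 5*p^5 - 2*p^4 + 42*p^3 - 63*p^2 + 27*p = (p + 3)*(p^5 - 8*p^4 + 22*p^3 - 24*p^2 + 9*p) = (p - 1)*(p + 3)*(p^4 - 7*p^3 + 15*p^2 - 9*p) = (p - 1)^2*(p + 3)*(p^3 - 6*p^2 + 9*p) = p*(p - 1)^2*(p + 3)*(p^2 - 6*p + 9) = p*(p - 3)*(p - 1)^2*(p + 3)*(p - 3)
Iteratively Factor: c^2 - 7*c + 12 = (c - 3)*(c - 4)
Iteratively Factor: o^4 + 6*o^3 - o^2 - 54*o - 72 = (o + 4)*(o^3 + 2*o^2 - 9*o - 18) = (o + 2)*(o + 4)*(o^2 - 9) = (o + 2)*(o + 3)*(o + 4)*(o - 3)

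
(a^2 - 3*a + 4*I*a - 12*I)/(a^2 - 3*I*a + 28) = (a - 3)/(a - 7*I)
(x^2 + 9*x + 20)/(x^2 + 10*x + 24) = (x + 5)/(x + 6)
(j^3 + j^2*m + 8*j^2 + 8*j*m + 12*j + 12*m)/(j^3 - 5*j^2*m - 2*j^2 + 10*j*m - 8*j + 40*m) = (j^2 + j*m + 6*j + 6*m)/(j^2 - 5*j*m - 4*j + 20*m)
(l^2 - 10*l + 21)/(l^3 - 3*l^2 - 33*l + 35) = (l - 3)/(l^2 + 4*l - 5)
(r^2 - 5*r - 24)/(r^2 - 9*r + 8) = (r + 3)/(r - 1)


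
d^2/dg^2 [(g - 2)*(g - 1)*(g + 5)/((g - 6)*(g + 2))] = 2*(23*g^3 + 246*g^2 - 156*g + 1192)/(g^6 - 12*g^5 + 12*g^4 + 224*g^3 - 144*g^2 - 1728*g - 1728)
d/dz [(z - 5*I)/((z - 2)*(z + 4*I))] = ((-z + 5*I)*(z - 2) + (-z + 5*I)*(z + 4*I) + (z - 2)*(z + 4*I))/((z - 2)^2*(z + 4*I)^2)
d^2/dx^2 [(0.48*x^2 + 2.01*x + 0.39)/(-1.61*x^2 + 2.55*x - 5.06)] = (-14.361522*x^3 + 17.396694*x^2 + 107.854866*x - 75.167118)/(4.173281*x^6 - 19.829565*x^5 + 70.755153*x^4 - 141.224355*x^3 + 222.373338*x^2 - 195.86754*x + 129.554216)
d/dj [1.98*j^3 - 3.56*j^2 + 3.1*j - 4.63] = 5.94*j^2 - 7.12*j + 3.1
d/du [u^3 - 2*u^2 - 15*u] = 3*u^2 - 4*u - 15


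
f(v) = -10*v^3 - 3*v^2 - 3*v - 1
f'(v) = -30*v^2 - 6*v - 3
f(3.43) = -450.12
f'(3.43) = -376.53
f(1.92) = -88.60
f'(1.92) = -125.11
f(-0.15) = -0.58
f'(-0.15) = -2.78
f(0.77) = -9.65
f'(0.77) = -25.41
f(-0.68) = 2.80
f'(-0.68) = -12.79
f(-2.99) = 248.46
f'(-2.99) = -253.26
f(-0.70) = 3.06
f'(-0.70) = -13.50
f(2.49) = -181.45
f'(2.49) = -203.94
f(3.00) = -307.00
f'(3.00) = -291.00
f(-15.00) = 33119.00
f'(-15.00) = -6663.00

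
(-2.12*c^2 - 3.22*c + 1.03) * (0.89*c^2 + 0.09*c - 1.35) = -1.8868*c^4 - 3.0566*c^3 + 3.4889*c^2 + 4.4397*c - 1.3905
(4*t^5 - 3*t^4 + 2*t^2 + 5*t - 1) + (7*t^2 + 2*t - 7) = 4*t^5 - 3*t^4 + 9*t^2 + 7*t - 8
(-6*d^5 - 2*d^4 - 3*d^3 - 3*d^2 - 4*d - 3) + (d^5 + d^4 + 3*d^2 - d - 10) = -5*d^5 - d^4 - 3*d^3 - 5*d - 13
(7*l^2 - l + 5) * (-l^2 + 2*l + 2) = -7*l^4 + 15*l^3 + 7*l^2 + 8*l + 10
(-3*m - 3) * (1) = -3*m - 3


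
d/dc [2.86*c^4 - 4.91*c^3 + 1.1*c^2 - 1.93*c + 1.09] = 11.44*c^3 - 14.73*c^2 + 2.2*c - 1.93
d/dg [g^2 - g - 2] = 2*g - 1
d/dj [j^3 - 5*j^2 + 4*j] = 3*j^2 - 10*j + 4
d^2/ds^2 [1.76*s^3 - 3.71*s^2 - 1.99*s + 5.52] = 10.56*s - 7.42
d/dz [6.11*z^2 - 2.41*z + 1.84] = 12.22*z - 2.41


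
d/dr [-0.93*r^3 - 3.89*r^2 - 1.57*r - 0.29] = -2.79*r^2 - 7.78*r - 1.57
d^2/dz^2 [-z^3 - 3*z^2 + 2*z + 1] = -6*z - 6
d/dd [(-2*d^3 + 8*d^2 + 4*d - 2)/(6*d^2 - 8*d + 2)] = (-3*d^4 + 8*d^3 - 25*d^2 + 14*d - 2)/(9*d^4 - 24*d^3 + 22*d^2 - 8*d + 1)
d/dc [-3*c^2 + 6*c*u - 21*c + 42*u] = -6*c + 6*u - 21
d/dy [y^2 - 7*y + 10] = 2*y - 7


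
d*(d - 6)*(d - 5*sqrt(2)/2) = d^3 - 6*d^2 - 5*sqrt(2)*d^2/2 + 15*sqrt(2)*d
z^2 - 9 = (z - 3)*(z + 3)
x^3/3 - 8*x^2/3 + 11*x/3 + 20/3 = (x/3 + 1/3)*(x - 5)*(x - 4)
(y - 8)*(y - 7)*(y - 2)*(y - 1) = y^4 - 18*y^3 + 103*y^2 - 198*y + 112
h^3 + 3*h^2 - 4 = (h - 1)*(h + 2)^2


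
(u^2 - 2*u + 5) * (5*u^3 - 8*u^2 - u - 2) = 5*u^5 - 18*u^4 + 40*u^3 - 40*u^2 - u - 10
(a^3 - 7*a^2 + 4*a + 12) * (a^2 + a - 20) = a^5 - 6*a^4 - 23*a^3 + 156*a^2 - 68*a - 240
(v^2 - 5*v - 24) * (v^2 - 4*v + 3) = v^4 - 9*v^3 - v^2 + 81*v - 72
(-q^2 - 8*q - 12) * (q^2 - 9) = -q^4 - 8*q^3 - 3*q^2 + 72*q + 108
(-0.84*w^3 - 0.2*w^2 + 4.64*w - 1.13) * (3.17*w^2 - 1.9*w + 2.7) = -2.6628*w^5 + 0.962*w^4 + 12.8208*w^3 - 12.9381*w^2 + 14.675*w - 3.051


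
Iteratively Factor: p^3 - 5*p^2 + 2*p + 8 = (p - 2)*(p^2 - 3*p - 4) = (p - 2)*(p + 1)*(p - 4)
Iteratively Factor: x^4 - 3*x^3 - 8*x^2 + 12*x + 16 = (x - 4)*(x^3 + x^2 - 4*x - 4) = (x - 4)*(x + 1)*(x^2 - 4) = (x - 4)*(x - 2)*(x + 1)*(x + 2)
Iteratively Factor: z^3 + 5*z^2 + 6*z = (z + 2)*(z^2 + 3*z) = z*(z + 2)*(z + 3)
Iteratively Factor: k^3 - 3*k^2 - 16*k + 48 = (k + 4)*(k^2 - 7*k + 12) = (k - 4)*(k + 4)*(k - 3)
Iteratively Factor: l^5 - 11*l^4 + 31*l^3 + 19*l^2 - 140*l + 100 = (l - 5)*(l^4 - 6*l^3 + l^2 + 24*l - 20) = (l - 5)*(l + 2)*(l^3 - 8*l^2 + 17*l - 10) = (l - 5)^2*(l + 2)*(l^2 - 3*l + 2) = (l - 5)^2*(l - 1)*(l + 2)*(l - 2)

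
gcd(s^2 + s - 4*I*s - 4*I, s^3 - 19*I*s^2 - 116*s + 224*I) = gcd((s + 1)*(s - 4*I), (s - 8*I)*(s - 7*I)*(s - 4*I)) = s - 4*I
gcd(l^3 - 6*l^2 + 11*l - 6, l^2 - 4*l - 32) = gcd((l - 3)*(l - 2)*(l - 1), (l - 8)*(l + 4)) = 1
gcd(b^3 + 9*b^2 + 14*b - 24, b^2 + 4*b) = b + 4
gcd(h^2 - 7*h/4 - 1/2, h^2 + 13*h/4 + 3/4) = h + 1/4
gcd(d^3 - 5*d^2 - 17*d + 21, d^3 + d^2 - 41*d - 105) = d^2 - 4*d - 21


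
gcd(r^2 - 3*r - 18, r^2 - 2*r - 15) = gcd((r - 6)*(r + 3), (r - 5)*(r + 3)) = r + 3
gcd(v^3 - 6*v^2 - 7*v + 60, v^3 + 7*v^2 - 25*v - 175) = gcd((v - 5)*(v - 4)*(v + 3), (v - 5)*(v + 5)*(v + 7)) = v - 5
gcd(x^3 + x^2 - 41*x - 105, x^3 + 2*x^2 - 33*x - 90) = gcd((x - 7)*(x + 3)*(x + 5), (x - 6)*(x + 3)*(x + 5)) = x^2 + 8*x + 15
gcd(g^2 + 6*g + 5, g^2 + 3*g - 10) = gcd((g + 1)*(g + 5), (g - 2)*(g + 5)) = g + 5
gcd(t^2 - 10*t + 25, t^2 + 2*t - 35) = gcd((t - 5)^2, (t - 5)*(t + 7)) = t - 5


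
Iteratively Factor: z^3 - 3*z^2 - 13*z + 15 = (z + 3)*(z^2 - 6*z + 5) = (z - 1)*(z + 3)*(z - 5)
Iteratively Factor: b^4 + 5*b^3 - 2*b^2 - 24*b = (b)*(b^3 + 5*b^2 - 2*b - 24) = b*(b + 3)*(b^2 + 2*b - 8) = b*(b - 2)*(b + 3)*(b + 4)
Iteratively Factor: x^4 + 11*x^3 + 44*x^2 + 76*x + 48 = (x + 3)*(x^3 + 8*x^2 + 20*x + 16) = (x + 2)*(x + 3)*(x^2 + 6*x + 8) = (x + 2)^2*(x + 3)*(x + 4)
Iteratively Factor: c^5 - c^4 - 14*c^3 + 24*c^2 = (c + 4)*(c^4 - 5*c^3 + 6*c^2) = (c - 3)*(c + 4)*(c^3 - 2*c^2) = c*(c - 3)*(c + 4)*(c^2 - 2*c) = c*(c - 3)*(c - 2)*(c + 4)*(c)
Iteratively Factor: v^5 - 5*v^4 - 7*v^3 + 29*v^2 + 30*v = (v + 2)*(v^4 - 7*v^3 + 7*v^2 + 15*v) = (v - 5)*(v + 2)*(v^3 - 2*v^2 - 3*v) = (v - 5)*(v - 3)*(v + 2)*(v^2 + v) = v*(v - 5)*(v - 3)*(v + 2)*(v + 1)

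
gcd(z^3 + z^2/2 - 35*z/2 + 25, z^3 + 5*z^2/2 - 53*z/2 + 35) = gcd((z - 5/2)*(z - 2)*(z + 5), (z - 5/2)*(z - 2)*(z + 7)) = z^2 - 9*z/2 + 5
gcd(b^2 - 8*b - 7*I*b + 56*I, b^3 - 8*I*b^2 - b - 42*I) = b - 7*I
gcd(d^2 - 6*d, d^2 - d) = d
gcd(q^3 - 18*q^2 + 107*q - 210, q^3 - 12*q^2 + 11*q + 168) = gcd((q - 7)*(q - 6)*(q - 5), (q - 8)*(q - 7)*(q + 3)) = q - 7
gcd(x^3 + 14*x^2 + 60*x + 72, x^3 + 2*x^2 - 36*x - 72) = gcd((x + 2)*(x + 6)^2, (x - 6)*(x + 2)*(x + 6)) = x^2 + 8*x + 12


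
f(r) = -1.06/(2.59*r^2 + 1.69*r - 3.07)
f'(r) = -1.06*(-5.18*r - 1.69)/(2.59*r^2 + 1.69*r - 3.07)^2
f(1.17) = -0.43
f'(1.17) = 1.37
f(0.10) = 0.37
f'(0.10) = 0.28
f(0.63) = 1.08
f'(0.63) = 5.50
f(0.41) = 0.55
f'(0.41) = 1.07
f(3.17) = -0.04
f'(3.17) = 0.02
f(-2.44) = -0.13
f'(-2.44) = -0.17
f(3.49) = -0.03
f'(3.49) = 0.02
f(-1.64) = -0.94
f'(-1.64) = -5.70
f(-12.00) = -0.00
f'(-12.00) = -0.00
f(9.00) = -0.00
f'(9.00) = 0.00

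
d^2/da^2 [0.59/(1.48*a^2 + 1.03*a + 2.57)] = (-2.584672*a^2 - 1.798792*a + 0.59*(2.96*a + 1.03)*(5.92*a + 2.06) - 4.488248)/(1.48*a^2 + 1.03*a + 2.57)^3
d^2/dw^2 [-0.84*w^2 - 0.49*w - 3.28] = -1.68000000000000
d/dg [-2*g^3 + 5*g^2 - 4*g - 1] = -6*g^2 + 10*g - 4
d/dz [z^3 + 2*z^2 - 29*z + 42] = 3*z^2 + 4*z - 29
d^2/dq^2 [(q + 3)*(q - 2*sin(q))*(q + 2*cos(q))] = -2*sqrt(2)*q^2*cos(q + pi/4) - 2*q*sin(q) + 8*q*sin(2*q) - 14*q*cos(q) + 6*q - 16*sin(q) + 24*sin(2*q) - 8*cos(q) - 8*cos(2*q) + 6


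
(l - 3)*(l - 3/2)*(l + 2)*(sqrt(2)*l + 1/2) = sqrt(2)*l^4 - 5*sqrt(2)*l^3/2 + l^3/2 - 9*sqrt(2)*l^2/2 - 5*l^2/4 - 9*l/4 + 9*sqrt(2)*l + 9/2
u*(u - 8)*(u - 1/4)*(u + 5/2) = u^4 - 23*u^3/4 - 149*u^2/8 + 5*u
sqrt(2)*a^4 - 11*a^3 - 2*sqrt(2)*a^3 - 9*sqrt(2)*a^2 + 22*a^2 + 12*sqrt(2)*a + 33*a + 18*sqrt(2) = (a - 3)*(a + 1)*(a - 6*sqrt(2))*(sqrt(2)*a + 1)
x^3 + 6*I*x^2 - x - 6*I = (x - 1)*(x + 1)*(x + 6*I)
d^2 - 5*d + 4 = (d - 4)*(d - 1)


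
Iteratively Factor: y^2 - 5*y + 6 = (y - 3)*(y - 2)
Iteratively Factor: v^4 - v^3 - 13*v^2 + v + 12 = (v - 4)*(v^3 + 3*v^2 - v - 3) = (v - 4)*(v + 1)*(v^2 + 2*v - 3) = (v - 4)*(v - 1)*(v + 1)*(v + 3)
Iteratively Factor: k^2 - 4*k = (k - 4)*(k)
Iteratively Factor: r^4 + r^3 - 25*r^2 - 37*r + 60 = (r - 5)*(r^3 + 6*r^2 + 5*r - 12) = (r - 5)*(r - 1)*(r^2 + 7*r + 12) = (r - 5)*(r - 1)*(r + 4)*(r + 3)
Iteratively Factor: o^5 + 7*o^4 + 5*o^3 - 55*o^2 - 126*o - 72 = (o + 1)*(o^4 + 6*o^3 - o^2 - 54*o - 72) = (o + 1)*(o + 3)*(o^3 + 3*o^2 - 10*o - 24) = (o - 3)*(o + 1)*(o + 3)*(o^2 + 6*o + 8) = (o - 3)*(o + 1)*(o + 3)*(o + 4)*(o + 2)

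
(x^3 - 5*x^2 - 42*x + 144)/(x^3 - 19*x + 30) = (x^2 - 2*x - 48)/(x^2 + 3*x - 10)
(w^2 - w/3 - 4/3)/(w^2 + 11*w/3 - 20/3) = (w + 1)/(w + 5)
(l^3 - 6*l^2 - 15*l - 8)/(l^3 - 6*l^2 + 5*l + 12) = (l^2 - 7*l - 8)/(l^2 - 7*l + 12)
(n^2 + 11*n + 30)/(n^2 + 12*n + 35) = (n + 6)/(n + 7)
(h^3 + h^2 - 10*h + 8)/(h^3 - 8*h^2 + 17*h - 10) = (h + 4)/(h - 5)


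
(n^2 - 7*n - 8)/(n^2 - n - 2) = (n - 8)/(n - 2)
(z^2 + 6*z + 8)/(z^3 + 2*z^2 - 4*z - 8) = (z + 4)/(z^2 - 4)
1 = 1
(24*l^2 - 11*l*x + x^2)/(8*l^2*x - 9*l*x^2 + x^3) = (-3*l + x)/(x*(-l + x))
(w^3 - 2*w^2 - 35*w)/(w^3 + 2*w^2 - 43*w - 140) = w/(w + 4)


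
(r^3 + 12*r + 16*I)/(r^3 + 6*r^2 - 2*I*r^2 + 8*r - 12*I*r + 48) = (r + 2*I)/(r + 6)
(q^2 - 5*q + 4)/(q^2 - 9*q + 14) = (q^2 - 5*q + 4)/(q^2 - 9*q + 14)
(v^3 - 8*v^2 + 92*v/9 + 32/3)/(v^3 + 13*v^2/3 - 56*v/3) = (v^2 - 16*v/3 - 4)/(v*(v + 7))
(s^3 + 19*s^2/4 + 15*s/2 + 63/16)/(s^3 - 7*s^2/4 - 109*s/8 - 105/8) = (s + 3/2)/(s - 5)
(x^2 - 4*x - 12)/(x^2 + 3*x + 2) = (x - 6)/(x + 1)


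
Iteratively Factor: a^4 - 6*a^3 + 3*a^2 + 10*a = (a - 2)*(a^3 - 4*a^2 - 5*a) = a*(a - 2)*(a^2 - 4*a - 5) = a*(a - 2)*(a + 1)*(a - 5)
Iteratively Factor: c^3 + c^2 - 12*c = (c + 4)*(c^2 - 3*c) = c*(c + 4)*(c - 3)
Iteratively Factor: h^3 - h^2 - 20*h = (h - 5)*(h^2 + 4*h) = h*(h - 5)*(h + 4)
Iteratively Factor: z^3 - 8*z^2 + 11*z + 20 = (z - 5)*(z^2 - 3*z - 4) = (z - 5)*(z - 4)*(z + 1)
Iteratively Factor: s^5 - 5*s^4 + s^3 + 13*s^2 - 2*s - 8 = (s - 4)*(s^4 - s^3 - 3*s^2 + s + 2) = (s - 4)*(s + 1)*(s^3 - 2*s^2 - s + 2) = (s - 4)*(s - 1)*(s + 1)*(s^2 - s - 2) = (s - 4)*(s - 1)*(s + 1)^2*(s - 2)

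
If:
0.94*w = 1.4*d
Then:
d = 0.671428571428571*w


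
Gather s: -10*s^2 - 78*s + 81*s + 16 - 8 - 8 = -10*s^2 + 3*s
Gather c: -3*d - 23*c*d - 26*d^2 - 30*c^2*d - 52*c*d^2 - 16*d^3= -30*c^2*d + c*(-52*d^2 - 23*d) - 16*d^3 - 26*d^2 - 3*d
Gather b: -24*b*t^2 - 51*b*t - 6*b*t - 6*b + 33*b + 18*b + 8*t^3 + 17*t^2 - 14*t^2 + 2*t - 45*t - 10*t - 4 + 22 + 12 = b*(-24*t^2 - 57*t + 45) + 8*t^3 + 3*t^2 - 53*t + 30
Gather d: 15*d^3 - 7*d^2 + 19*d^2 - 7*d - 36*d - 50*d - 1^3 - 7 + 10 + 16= 15*d^3 + 12*d^2 - 93*d + 18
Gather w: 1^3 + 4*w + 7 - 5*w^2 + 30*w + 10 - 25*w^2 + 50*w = -30*w^2 + 84*w + 18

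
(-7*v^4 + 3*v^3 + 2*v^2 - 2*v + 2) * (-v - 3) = 7*v^5 + 18*v^4 - 11*v^3 - 4*v^2 + 4*v - 6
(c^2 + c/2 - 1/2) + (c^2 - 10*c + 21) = 2*c^2 - 19*c/2 + 41/2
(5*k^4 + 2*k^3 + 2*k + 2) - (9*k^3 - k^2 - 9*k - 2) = 5*k^4 - 7*k^3 + k^2 + 11*k + 4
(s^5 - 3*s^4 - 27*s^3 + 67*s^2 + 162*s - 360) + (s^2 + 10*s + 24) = s^5 - 3*s^4 - 27*s^3 + 68*s^2 + 172*s - 336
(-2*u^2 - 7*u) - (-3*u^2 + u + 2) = u^2 - 8*u - 2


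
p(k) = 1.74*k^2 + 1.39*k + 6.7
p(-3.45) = 22.61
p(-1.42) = 8.23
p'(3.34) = 13.01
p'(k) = 3.48*k + 1.39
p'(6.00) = 22.27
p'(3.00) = 11.83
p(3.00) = 26.53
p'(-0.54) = -0.49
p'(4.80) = 18.09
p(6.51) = 89.49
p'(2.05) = 8.52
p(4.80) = 53.46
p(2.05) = 16.86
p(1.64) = 13.66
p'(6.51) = 24.04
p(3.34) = 30.75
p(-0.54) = 6.46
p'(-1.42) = -3.55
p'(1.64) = 7.10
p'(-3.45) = -10.62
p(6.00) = 77.68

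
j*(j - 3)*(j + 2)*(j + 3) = j^4 + 2*j^3 - 9*j^2 - 18*j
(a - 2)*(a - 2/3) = a^2 - 8*a/3 + 4/3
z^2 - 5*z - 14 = (z - 7)*(z + 2)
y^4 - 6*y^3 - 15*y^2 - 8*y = y*(y - 8)*(y + 1)^2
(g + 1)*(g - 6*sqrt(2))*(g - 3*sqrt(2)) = g^3 - 9*sqrt(2)*g^2 + g^2 - 9*sqrt(2)*g + 36*g + 36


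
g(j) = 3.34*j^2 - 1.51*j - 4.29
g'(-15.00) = -101.71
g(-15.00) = 769.86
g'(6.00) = 38.57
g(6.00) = 106.89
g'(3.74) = 23.47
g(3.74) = 36.78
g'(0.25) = 0.16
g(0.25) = -4.46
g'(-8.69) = -59.56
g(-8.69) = 261.06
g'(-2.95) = -21.22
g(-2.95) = 29.23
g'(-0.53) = -5.05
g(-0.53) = -2.55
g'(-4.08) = -28.76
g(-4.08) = 57.47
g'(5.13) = 32.76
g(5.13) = 75.86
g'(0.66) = 2.90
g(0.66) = -3.83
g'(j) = 6.68*j - 1.51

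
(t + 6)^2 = t^2 + 12*t + 36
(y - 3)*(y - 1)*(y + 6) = y^3 + 2*y^2 - 21*y + 18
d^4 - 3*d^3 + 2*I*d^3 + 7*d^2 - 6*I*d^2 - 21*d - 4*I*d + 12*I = (d - 3)*(d - I)^2*(d + 4*I)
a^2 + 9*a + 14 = (a + 2)*(a + 7)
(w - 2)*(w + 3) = w^2 + w - 6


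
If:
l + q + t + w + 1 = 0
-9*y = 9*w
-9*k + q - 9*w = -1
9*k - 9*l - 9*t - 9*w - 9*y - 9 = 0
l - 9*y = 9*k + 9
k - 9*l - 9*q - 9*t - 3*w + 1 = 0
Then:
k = 53/25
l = 2313/50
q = -1/10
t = -2257/50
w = -101/50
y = 101/50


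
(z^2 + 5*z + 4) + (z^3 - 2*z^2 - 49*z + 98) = z^3 - z^2 - 44*z + 102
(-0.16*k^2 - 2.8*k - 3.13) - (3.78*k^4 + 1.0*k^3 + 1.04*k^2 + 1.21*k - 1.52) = -3.78*k^4 - 1.0*k^3 - 1.2*k^2 - 4.01*k - 1.61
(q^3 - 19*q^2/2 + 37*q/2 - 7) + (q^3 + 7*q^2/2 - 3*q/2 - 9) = 2*q^3 - 6*q^2 + 17*q - 16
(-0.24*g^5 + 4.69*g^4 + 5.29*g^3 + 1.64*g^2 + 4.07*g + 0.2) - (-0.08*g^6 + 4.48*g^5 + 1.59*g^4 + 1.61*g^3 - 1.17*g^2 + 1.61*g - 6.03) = 0.08*g^6 - 4.72*g^5 + 3.1*g^4 + 3.68*g^3 + 2.81*g^2 + 2.46*g + 6.23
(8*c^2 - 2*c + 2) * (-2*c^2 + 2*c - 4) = -16*c^4 + 20*c^3 - 40*c^2 + 12*c - 8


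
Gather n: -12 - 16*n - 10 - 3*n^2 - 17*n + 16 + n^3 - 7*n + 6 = n^3 - 3*n^2 - 40*n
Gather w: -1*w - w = -2*w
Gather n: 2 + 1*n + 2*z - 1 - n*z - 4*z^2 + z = n*(1 - z) - 4*z^2 + 3*z + 1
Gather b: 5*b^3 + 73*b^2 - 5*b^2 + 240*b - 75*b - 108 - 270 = 5*b^3 + 68*b^2 + 165*b - 378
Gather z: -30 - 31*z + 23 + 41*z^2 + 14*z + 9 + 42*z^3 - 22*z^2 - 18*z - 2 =42*z^3 + 19*z^2 - 35*z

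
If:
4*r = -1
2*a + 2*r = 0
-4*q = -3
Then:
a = 1/4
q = 3/4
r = -1/4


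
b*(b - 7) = b^2 - 7*b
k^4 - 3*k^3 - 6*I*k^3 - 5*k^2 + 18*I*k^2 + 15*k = k*(k - 3)*(k - 5*I)*(k - I)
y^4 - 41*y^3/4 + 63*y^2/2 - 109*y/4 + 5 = (y - 5)*(y - 4)*(y - 1)*(y - 1/4)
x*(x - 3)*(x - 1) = x^3 - 4*x^2 + 3*x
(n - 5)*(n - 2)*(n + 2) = n^3 - 5*n^2 - 4*n + 20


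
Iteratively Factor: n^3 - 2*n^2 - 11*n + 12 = (n + 3)*(n^2 - 5*n + 4) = (n - 1)*(n + 3)*(n - 4)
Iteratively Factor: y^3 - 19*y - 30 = (y + 2)*(y^2 - 2*y - 15) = (y - 5)*(y + 2)*(y + 3)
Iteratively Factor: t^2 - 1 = (t + 1)*(t - 1)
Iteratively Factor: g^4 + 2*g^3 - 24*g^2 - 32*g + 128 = (g - 4)*(g^3 + 6*g^2 - 32) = (g - 4)*(g + 4)*(g^2 + 2*g - 8) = (g - 4)*(g + 4)^2*(g - 2)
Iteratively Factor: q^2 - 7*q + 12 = (q - 3)*(q - 4)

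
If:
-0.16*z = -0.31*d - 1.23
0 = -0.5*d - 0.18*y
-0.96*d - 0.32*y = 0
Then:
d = 0.00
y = 0.00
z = 7.69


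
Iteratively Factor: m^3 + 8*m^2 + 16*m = (m + 4)*(m^2 + 4*m) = (m + 4)^2*(m)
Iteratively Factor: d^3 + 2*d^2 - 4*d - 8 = (d + 2)*(d^2 - 4) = (d - 2)*(d + 2)*(d + 2)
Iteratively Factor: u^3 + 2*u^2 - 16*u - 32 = (u + 2)*(u^2 - 16) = (u + 2)*(u + 4)*(u - 4)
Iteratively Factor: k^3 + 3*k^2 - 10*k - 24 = (k + 2)*(k^2 + k - 12) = (k + 2)*(k + 4)*(k - 3)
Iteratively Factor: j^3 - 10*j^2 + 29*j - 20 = (j - 4)*(j^2 - 6*j + 5) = (j - 4)*(j - 1)*(j - 5)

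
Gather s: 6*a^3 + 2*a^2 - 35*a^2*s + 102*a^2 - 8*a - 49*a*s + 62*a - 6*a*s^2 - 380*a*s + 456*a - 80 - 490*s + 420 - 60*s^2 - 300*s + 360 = 6*a^3 + 104*a^2 + 510*a + s^2*(-6*a - 60) + s*(-35*a^2 - 429*a - 790) + 700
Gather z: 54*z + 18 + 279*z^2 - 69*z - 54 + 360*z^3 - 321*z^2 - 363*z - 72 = 360*z^3 - 42*z^2 - 378*z - 108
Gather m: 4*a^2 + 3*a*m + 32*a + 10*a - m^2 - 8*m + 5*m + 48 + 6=4*a^2 + 42*a - m^2 + m*(3*a - 3) + 54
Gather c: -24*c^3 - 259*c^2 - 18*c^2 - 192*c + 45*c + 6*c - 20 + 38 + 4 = -24*c^3 - 277*c^2 - 141*c + 22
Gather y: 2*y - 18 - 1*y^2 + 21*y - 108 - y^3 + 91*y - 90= -y^3 - y^2 + 114*y - 216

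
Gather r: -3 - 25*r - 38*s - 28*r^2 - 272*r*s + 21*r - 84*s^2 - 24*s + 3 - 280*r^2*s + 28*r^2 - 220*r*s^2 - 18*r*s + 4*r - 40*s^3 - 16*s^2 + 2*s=-280*r^2*s + r*(-220*s^2 - 290*s) - 40*s^3 - 100*s^2 - 60*s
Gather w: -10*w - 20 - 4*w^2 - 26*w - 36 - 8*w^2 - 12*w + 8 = -12*w^2 - 48*w - 48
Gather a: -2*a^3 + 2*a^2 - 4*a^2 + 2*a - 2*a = -2*a^3 - 2*a^2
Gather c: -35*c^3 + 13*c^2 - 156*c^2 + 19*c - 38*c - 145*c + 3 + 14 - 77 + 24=-35*c^3 - 143*c^2 - 164*c - 36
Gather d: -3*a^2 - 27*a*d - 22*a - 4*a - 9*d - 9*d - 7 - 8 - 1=-3*a^2 - 26*a + d*(-27*a - 18) - 16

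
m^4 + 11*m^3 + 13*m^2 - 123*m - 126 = (m - 3)*(m + 1)*(m + 6)*(m + 7)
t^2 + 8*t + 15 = (t + 3)*(t + 5)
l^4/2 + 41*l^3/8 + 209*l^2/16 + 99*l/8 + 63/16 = (l/2 + 1/2)*(l + 3/4)*(l + 3/2)*(l + 7)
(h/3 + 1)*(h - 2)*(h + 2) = h^3/3 + h^2 - 4*h/3 - 4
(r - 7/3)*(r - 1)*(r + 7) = r^3 + 11*r^2/3 - 21*r + 49/3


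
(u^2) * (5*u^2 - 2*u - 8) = 5*u^4 - 2*u^3 - 8*u^2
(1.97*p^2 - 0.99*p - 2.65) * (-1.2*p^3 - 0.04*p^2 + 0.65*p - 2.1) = -2.364*p^5 + 1.1092*p^4 + 4.5001*p^3 - 4.6745*p^2 + 0.3565*p + 5.565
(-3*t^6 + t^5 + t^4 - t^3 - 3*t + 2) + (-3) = -3*t^6 + t^5 + t^4 - t^3 - 3*t - 1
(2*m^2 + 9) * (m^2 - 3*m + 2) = 2*m^4 - 6*m^3 + 13*m^2 - 27*m + 18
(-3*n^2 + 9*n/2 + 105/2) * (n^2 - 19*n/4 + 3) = -3*n^4 + 75*n^3/4 + 177*n^2/8 - 1887*n/8 + 315/2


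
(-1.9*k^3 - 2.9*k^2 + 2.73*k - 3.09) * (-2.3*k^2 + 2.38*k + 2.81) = 4.37*k^5 + 2.148*k^4 - 18.52*k^3 + 5.4554*k^2 + 0.317100000000001*k - 8.6829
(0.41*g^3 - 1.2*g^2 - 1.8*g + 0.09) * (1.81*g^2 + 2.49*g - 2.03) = 0.7421*g^5 - 1.1511*g^4 - 7.0783*g^3 - 1.8831*g^2 + 3.8781*g - 0.1827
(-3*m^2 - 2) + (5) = 3 - 3*m^2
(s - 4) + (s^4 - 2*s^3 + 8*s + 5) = s^4 - 2*s^3 + 9*s + 1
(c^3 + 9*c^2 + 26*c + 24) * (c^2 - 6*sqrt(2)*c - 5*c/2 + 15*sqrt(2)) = c^5 - 6*sqrt(2)*c^4 + 13*c^4/2 - 39*sqrt(2)*c^3 + 7*c^3/2 - 41*c^2 - 21*sqrt(2)*c^2 - 60*c + 246*sqrt(2)*c + 360*sqrt(2)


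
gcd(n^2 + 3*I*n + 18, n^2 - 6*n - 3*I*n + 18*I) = n - 3*I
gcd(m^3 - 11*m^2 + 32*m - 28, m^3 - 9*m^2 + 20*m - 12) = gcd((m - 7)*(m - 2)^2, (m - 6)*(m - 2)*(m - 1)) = m - 2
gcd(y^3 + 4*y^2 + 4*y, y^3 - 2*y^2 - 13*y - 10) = y + 2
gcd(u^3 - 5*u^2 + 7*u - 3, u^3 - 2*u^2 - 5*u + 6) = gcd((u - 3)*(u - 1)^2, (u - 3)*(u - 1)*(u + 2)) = u^2 - 4*u + 3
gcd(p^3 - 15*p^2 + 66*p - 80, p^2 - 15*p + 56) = p - 8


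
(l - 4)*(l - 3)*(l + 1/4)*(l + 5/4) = l^4 - 11*l^3/2 + 29*l^2/16 + 253*l/16 + 15/4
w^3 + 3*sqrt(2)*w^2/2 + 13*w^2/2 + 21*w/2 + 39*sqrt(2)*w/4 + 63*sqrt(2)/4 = (w + 3)*(w + 7/2)*(w + 3*sqrt(2)/2)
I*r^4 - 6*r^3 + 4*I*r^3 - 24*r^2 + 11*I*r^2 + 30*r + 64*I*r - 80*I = (r + 5)*(r - 2*I)*(r + 8*I)*(I*r - I)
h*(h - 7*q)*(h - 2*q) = h^3 - 9*h^2*q + 14*h*q^2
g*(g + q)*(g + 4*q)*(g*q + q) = g^4*q + 5*g^3*q^2 + g^3*q + 4*g^2*q^3 + 5*g^2*q^2 + 4*g*q^3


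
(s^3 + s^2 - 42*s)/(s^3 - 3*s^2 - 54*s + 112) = s*(s - 6)/(s^2 - 10*s + 16)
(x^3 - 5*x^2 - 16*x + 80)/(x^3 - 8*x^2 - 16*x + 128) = (x - 5)/(x - 8)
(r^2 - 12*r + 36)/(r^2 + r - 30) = (r^2 - 12*r + 36)/(r^2 + r - 30)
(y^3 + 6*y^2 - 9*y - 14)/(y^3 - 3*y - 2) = (y + 7)/(y + 1)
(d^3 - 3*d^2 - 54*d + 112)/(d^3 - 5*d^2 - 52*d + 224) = (d - 2)/(d - 4)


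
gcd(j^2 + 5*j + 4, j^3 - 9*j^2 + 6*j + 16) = j + 1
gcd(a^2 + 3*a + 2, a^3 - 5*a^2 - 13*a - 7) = a + 1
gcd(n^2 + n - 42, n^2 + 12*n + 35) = n + 7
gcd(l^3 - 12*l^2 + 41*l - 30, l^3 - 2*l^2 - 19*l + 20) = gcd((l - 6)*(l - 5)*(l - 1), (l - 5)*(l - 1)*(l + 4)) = l^2 - 6*l + 5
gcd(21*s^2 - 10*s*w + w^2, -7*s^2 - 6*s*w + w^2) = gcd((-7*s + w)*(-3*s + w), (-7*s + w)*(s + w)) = 7*s - w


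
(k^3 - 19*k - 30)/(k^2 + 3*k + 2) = (k^2 - 2*k - 15)/(k + 1)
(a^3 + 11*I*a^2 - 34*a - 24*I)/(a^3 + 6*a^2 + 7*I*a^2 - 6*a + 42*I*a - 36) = (a + 4*I)/(a + 6)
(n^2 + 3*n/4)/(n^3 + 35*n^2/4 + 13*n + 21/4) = n/(n^2 + 8*n + 7)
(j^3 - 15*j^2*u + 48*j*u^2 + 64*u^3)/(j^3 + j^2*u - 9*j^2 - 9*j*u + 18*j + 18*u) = (j^2 - 16*j*u + 64*u^2)/(j^2 - 9*j + 18)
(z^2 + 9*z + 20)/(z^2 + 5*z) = (z + 4)/z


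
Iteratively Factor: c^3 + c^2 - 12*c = (c)*(c^2 + c - 12) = c*(c - 3)*(c + 4)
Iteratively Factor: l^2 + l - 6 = (l - 2)*(l + 3)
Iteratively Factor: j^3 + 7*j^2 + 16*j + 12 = (j + 2)*(j^2 + 5*j + 6) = (j + 2)*(j + 3)*(j + 2)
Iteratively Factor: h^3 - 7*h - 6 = (h + 1)*(h^2 - h - 6) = (h - 3)*(h + 1)*(h + 2)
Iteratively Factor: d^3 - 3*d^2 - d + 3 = (d - 3)*(d^2 - 1) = (d - 3)*(d - 1)*(d + 1)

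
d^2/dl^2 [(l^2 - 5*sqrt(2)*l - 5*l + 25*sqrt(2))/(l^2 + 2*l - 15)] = 2*(-5*sqrt(2)*l^3 - 7*l^3 + 45*l^2 + 75*sqrt(2)*l^2 - 225*l - 75*sqrt(2)*l + 75 + 325*sqrt(2))/(l^6 + 6*l^5 - 33*l^4 - 172*l^3 + 495*l^2 + 1350*l - 3375)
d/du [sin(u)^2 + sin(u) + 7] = sin(2*u) + cos(u)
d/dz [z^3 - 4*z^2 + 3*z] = 3*z^2 - 8*z + 3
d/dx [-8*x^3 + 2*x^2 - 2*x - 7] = -24*x^2 + 4*x - 2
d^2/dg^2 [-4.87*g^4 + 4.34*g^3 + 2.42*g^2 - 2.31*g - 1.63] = -58.44*g^2 + 26.04*g + 4.84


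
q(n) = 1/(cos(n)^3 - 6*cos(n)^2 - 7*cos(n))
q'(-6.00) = -0.03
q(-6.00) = -0.09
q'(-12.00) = -0.09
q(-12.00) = -0.10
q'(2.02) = -0.33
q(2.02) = 0.55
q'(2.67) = 4.68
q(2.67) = 1.30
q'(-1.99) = 0.46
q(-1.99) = 0.56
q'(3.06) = 920.47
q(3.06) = 37.71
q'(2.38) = 0.94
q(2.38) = 0.65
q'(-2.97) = -98.94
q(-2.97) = 8.65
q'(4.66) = 51.89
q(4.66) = 2.86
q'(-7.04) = 0.16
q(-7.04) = -0.13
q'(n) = (3*sin(n)*cos(n)^2 - 12*sin(n)*cos(n) - 7*sin(n))/(cos(n)^3 - 6*cos(n)^2 - 7*cos(n))^2 = (3*sin(n) - 7*sin(n)/cos(n)^2 - 12*tan(n))/(sin(n)^2 + 6*cos(n) + 6)^2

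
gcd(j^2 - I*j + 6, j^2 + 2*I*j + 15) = j - 3*I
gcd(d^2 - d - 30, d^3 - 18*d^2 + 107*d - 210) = d - 6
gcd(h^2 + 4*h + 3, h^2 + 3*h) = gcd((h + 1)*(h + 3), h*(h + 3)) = h + 3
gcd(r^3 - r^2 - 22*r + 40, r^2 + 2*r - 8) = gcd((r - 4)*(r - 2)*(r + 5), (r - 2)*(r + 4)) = r - 2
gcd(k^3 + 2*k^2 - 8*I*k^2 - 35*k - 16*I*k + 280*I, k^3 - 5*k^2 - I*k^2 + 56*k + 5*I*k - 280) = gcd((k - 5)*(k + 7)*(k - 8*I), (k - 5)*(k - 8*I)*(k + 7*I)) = k^2 + k*(-5 - 8*I) + 40*I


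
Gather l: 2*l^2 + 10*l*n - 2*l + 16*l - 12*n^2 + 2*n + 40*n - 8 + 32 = 2*l^2 + l*(10*n + 14) - 12*n^2 + 42*n + 24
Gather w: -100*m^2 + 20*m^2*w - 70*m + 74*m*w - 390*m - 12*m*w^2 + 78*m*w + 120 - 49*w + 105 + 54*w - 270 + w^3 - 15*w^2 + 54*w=-100*m^2 - 460*m + w^3 + w^2*(-12*m - 15) + w*(20*m^2 + 152*m + 59) - 45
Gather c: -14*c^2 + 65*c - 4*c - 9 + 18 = -14*c^2 + 61*c + 9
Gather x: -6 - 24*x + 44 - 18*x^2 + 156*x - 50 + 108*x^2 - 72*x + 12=90*x^2 + 60*x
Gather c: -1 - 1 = -2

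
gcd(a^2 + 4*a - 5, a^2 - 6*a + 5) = a - 1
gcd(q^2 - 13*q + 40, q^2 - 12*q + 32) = q - 8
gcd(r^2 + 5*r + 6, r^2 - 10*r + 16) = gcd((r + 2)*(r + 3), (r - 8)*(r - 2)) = 1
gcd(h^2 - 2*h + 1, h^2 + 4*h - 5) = h - 1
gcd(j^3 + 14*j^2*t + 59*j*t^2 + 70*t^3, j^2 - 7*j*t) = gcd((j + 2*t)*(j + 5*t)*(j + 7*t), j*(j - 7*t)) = 1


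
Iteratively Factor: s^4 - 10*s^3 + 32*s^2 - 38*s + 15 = (s - 3)*(s^3 - 7*s^2 + 11*s - 5) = (s - 3)*(s - 1)*(s^2 - 6*s + 5) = (s - 5)*(s - 3)*(s - 1)*(s - 1)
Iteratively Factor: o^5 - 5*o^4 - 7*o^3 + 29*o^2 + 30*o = (o)*(o^4 - 5*o^3 - 7*o^2 + 29*o + 30) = o*(o + 1)*(o^3 - 6*o^2 - o + 30) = o*(o + 1)*(o + 2)*(o^2 - 8*o + 15) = o*(o - 5)*(o + 1)*(o + 2)*(o - 3)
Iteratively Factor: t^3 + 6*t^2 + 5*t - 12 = (t - 1)*(t^2 + 7*t + 12) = (t - 1)*(t + 3)*(t + 4)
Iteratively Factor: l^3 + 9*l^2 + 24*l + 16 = (l + 4)*(l^2 + 5*l + 4) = (l + 4)^2*(l + 1)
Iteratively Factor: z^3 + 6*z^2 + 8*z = (z)*(z^2 + 6*z + 8) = z*(z + 2)*(z + 4)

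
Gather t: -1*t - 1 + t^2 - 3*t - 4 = t^2 - 4*t - 5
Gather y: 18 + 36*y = 36*y + 18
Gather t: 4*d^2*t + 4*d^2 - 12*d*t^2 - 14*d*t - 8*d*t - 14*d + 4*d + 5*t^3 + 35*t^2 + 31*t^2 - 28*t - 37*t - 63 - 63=4*d^2 - 10*d + 5*t^3 + t^2*(66 - 12*d) + t*(4*d^2 - 22*d - 65) - 126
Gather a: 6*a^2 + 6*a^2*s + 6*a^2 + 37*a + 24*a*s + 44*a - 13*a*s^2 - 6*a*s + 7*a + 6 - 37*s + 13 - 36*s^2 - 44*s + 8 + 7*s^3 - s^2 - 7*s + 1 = a^2*(6*s + 12) + a*(-13*s^2 + 18*s + 88) + 7*s^3 - 37*s^2 - 88*s + 28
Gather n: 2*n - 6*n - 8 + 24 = 16 - 4*n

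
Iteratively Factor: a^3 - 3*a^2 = (a - 3)*(a^2) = a*(a - 3)*(a)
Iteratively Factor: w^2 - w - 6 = (w + 2)*(w - 3)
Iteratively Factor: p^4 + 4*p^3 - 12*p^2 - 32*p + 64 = (p + 4)*(p^3 - 12*p + 16) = (p - 2)*(p + 4)*(p^2 + 2*p - 8) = (p - 2)*(p + 4)^2*(p - 2)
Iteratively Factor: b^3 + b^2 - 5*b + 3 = (b - 1)*(b^2 + 2*b - 3) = (b - 1)*(b + 3)*(b - 1)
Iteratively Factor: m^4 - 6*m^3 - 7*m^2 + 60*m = (m)*(m^3 - 6*m^2 - 7*m + 60) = m*(m - 4)*(m^2 - 2*m - 15) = m*(m - 4)*(m + 3)*(m - 5)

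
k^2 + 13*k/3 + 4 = (k + 4/3)*(k + 3)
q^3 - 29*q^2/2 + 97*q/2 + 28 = (q - 8)*(q - 7)*(q + 1/2)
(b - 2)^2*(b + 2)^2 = b^4 - 8*b^2 + 16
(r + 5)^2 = r^2 + 10*r + 25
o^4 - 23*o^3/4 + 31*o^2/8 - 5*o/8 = o*(o - 5)*(o - 1/2)*(o - 1/4)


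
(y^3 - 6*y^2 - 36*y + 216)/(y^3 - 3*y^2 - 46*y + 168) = (y^2 - 36)/(y^2 + 3*y - 28)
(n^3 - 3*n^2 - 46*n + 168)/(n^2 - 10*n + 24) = n + 7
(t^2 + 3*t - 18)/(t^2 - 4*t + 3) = (t + 6)/(t - 1)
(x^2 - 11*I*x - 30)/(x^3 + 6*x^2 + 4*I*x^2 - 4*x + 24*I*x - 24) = (x^2 - 11*I*x - 30)/(x^3 + x^2*(6 + 4*I) + x*(-4 + 24*I) - 24)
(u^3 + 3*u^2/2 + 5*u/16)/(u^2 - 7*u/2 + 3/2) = u*(16*u^2 + 24*u + 5)/(8*(2*u^2 - 7*u + 3))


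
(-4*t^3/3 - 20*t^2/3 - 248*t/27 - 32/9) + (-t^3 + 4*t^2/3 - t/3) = -7*t^3/3 - 16*t^2/3 - 257*t/27 - 32/9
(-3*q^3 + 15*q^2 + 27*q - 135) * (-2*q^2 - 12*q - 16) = 6*q^5 + 6*q^4 - 186*q^3 - 294*q^2 + 1188*q + 2160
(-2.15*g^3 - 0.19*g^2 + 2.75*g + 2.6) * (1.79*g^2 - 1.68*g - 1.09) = -3.8485*g^5 + 3.2719*g^4 + 7.5852*g^3 + 0.241099999999999*g^2 - 7.3655*g - 2.834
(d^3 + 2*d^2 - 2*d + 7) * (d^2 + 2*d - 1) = d^5 + 4*d^4 + d^3 + d^2 + 16*d - 7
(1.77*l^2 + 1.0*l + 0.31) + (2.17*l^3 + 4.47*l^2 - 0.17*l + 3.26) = 2.17*l^3 + 6.24*l^2 + 0.83*l + 3.57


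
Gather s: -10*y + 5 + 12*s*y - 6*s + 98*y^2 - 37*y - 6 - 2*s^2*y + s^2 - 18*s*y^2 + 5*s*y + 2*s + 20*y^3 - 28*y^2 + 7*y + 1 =s^2*(1 - 2*y) + s*(-18*y^2 + 17*y - 4) + 20*y^3 + 70*y^2 - 40*y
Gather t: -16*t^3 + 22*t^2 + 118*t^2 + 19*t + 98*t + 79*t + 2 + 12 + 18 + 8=-16*t^3 + 140*t^2 + 196*t + 40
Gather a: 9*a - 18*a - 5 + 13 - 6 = 2 - 9*a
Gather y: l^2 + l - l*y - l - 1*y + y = l^2 - l*y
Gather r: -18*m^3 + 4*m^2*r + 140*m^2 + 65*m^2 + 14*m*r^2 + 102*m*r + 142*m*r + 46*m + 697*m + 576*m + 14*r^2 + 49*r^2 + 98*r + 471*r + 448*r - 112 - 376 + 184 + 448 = -18*m^3 + 205*m^2 + 1319*m + r^2*(14*m + 63) + r*(4*m^2 + 244*m + 1017) + 144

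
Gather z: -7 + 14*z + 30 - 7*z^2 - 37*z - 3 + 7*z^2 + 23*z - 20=0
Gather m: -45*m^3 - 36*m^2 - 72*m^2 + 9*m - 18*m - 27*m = -45*m^3 - 108*m^2 - 36*m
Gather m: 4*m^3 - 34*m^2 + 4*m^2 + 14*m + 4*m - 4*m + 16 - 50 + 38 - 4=4*m^3 - 30*m^2 + 14*m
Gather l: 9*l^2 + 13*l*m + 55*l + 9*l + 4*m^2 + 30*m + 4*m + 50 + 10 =9*l^2 + l*(13*m + 64) + 4*m^2 + 34*m + 60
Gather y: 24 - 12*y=24 - 12*y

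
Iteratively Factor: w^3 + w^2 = (w)*(w^2 + w) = w*(w + 1)*(w)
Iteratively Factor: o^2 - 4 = (o + 2)*(o - 2)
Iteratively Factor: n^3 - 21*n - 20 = (n - 5)*(n^2 + 5*n + 4) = (n - 5)*(n + 4)*(n + 1)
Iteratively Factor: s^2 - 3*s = (s - 3)*(s)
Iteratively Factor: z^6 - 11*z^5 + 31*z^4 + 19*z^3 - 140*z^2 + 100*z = (z - 2)*(z^5 - 9*z^4 + 13*z^3 + 45*z^2 - 50*z) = (z - 2)*(z - 1)*(z^4 - 8*z^3 + 5*z^2 + 50*z) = (z - 5)*(z - 2)*(z - 1)*(z^3 - 3*z^2 - 10*z) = (z - 5)^2*(z - 2)*(z - 1)*(z^2 + 2*z) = z*(z - 5)^2*(z - 2)*(z - 1)*(z + 2)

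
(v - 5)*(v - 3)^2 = v^3 - 11*v^2 + 39*v - 45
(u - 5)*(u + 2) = u^2 - 3*u - 10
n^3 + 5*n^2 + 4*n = n*(n + 1)*(n + 4)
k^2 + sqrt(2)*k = k*(k + sqrt(2))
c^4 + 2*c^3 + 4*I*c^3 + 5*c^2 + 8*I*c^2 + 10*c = c*(c + 2)*(c - I)*(c + 5*I)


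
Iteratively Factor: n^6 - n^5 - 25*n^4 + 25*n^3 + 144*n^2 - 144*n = (n + 4)*(n^5 - 5*n^4 - 5*n^3 + 45*n^2 - 36*n) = n*(n + 4)*(n^4 - 5*n^3 - 5*n^2 + 45*n - 36) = n*(n + 3)*(n + 4)*(n^3 - 8*n^2 + 19*n - 12) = n*(n - 3)*(n + 3)*(n + 4)*(n^2 - 5*n + 4) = n*(n - 3)*(n - 1)*(n + 3)*(n + 4)*(n - 4)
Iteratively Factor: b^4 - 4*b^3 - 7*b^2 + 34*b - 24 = (b - 2)*(b^3 - 2*b^2 - 11*b + 12) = (b - 2)*(b + 3)*(b^2 - 5*b + 4) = (b - 2)*(b - 1)*(b + 3)*(b - 4)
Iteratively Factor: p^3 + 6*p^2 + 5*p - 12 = (p + 4)*(p^2 + 2*p - 3) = (p + 3)*(p + 4)*(p - 1)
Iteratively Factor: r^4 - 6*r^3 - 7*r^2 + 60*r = (r - 4)*(r^3 - 2*r^2 - 15*r) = r*(r - 4)*(r^2 - 2*r - 15) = r*(r - 5)*(r - 4)*(r + 3)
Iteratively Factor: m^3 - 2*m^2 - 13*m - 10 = (m + 2)*(m^2 - 4*m - 5) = (m + 1)*(m + 2)*(m - 5)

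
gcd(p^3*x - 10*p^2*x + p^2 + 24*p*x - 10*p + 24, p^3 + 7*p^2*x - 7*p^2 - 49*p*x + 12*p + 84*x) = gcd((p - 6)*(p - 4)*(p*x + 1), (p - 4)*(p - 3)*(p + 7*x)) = p - 4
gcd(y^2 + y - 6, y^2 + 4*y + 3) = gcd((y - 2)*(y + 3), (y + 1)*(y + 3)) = y + 3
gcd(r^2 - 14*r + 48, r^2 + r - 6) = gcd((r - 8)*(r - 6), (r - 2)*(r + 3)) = 1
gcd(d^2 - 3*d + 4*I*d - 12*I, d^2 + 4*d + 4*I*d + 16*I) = d + 4*I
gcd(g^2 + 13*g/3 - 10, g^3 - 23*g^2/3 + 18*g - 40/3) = g - 5/3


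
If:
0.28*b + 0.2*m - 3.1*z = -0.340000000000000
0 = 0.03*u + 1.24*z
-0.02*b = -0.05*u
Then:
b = -103.333333333333*z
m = 160.166666666667*z - 1.7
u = -41.3333333333333*z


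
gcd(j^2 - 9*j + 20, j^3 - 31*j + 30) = j - 5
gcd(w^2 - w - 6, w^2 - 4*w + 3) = w - 3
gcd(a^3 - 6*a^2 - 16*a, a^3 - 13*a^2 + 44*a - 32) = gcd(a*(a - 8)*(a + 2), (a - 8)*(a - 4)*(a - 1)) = a - 8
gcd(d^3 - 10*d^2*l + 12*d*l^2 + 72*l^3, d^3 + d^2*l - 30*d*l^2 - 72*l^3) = d - 6*l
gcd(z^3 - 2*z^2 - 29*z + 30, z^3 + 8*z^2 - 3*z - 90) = z + 5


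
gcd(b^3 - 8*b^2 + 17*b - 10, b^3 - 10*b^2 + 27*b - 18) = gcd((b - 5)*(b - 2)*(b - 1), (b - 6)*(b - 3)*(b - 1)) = b - 1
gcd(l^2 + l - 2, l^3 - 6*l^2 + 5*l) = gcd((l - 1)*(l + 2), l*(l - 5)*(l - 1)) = l - 1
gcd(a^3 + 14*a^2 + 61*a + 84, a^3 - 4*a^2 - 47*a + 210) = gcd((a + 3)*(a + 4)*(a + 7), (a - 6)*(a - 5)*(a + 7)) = a + 7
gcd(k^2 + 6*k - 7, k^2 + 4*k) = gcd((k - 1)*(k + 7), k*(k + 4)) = 1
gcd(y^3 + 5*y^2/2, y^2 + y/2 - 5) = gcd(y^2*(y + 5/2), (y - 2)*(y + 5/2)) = y + 5/2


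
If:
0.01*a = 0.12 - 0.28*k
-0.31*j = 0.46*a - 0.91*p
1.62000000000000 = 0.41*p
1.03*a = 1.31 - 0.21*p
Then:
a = 0.47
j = 10.91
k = 0.41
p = 3.95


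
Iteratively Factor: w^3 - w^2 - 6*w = (w + 2)*(w^2 - 3*w) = w*(w + 2)*(w - 3)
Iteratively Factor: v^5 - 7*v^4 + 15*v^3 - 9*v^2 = (v - 1)*(v^4 - 6*v^3 + 9*v^2) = v*(v - 1)*(v^3 - 6*v^2 + 9*v) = v*(v - 3)*(v - 1)*(v^2 - 3*v) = v^2*(v - 3)*(v - 1)*(v - 3)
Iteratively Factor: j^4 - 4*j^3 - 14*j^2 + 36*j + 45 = (j - 5)*(j^3 + j^2 - 9*j - 9) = (j - 5)*(j - 3)*(j^2 + 4*j + 3) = (j - 5)*(j - 3)*(j + 3)*(j + 1)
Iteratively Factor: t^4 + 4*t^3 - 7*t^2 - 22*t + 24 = (t - 2)*(t^3 + 6*t^2 + 5*t - 12) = (t - 2)*(t + 4)*(t^2 + 2*t - 3) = (t - 2)*(t + 3)*(t + 4)*(t - 1)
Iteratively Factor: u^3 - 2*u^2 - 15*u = (u - 5)*(u^2 + 3*u) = u*(u - 5)*(u + 3)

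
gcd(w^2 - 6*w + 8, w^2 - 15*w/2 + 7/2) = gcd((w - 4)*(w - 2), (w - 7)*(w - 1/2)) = 1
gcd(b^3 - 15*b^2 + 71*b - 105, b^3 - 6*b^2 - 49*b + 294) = b - 7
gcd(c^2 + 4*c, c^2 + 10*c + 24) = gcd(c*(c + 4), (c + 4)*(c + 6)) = c + 4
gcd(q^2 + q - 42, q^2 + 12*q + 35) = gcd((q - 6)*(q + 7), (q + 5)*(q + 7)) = q + 7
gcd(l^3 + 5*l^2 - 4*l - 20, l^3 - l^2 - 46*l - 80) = l^2 + 7*l + 10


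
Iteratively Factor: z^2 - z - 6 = (z + 2)*(z - 3)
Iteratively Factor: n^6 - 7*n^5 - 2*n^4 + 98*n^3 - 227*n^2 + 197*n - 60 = (n - 5)*(n^5 - 2*n^4 - 12*n^3 + 38*n^2 - 37*n + 12) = (n - 5)*(n - 1)*(n^4 - n^3 - 13*n^2 + 25*n - 12) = (n - 5)*(n - 1)*(n + 4)*(n^3 - 5*n^2 + 7*n - 3) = (n - 5)*(n - 1)^2*(n + 4)*(n^2 - 4*n + 3) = (n - 5)*(n - 1)^3*(n + 4)*(n - 3)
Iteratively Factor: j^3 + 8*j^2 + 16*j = (j + 4)*(j^2 + 4*j) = (j + 4)^2*(j)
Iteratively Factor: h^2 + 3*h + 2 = (h + 1)*(h + 2)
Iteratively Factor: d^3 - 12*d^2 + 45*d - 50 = (d - 5)*(d^2 - 7*d + 10) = (d - 5)*(d - 2)*(d - 5)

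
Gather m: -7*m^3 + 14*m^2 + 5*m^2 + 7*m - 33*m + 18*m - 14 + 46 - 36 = -7*m^3 + 19*m^2 - 8*m - 4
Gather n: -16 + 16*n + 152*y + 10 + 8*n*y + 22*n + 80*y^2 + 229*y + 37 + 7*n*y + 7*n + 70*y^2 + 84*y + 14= n*(15*y + 45) + 150*y^2 + 465*y + 45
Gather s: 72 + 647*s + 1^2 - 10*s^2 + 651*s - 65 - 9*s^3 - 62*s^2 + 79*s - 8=-9*s^3 - 72*s^2 + 1377*s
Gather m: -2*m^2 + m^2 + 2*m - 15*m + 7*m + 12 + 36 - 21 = -m^2 - 6*m + 27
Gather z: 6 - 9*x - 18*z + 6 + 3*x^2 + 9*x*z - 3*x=3*x^2 - 12*x + z*(9*x - 18) + 12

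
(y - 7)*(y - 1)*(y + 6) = y^3 - 2*y^2 - 41*y + 42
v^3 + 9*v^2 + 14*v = v*(v + 2)*(v + 7)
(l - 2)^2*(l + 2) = l^3 - 2*l^2 - 4*l + 8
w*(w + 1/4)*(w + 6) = w^3 + 25*w^2/4 + 3*w/2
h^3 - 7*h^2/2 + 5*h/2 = h*(h - 5/2)*(h - 1)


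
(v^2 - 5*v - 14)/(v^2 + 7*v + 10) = (v - 7)/(v + 5)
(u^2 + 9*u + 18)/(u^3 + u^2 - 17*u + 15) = (u^2 + 9*u + 18)/(u^3 + u^2 - 17*u + 15)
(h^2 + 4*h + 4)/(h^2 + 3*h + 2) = (h + 2)/(h + 1)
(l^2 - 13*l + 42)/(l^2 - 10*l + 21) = (l - 6)/(l - 3)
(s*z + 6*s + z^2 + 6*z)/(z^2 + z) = (s*z + 6*s + z^2 + 6*z)/(z*(z + 1))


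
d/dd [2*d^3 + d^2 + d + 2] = 6*d^2 + 2*d + 1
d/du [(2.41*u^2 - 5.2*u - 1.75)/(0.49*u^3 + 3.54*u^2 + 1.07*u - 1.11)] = (-1.1809*u^4 + 5.096*u^3 + 23.5592*u^2 + 7.0398*u + 7.6445)/(0.2401*u^6 + 3.4692*u^5 + 13.5802*u^4 + 6.4878*u^3 - 6.7139*u^2 - 2.3754*u + 1.2321)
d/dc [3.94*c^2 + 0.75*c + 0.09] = 7.88*c + 0.75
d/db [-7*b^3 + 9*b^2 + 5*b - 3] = -21*b^2 + 18*b + 5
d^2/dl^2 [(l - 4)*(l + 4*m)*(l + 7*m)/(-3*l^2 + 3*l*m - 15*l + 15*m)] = 2*(-(l - 4)*(l + 4*m)*(l + 7*m)*(2*l - m + 5)^2 + (-3*l - 11*m + 4)*(l^2 - l*m + 5*l - 5*m)^2 + (l^2 - l*m + 5*l - 5*m)*((l - 4)*(l + 4*m)*(l + 7*m) + (l - 4)*(l + 4*m)*(2*l - m + 5) + (l - 4)*(l + 7*m)*(2*l - m + 5) + (l + 4*m)*(l + 7*m)*(2*l - m + 5)))/(3*(l^2 - l*m + 5*l - 5*m)^3)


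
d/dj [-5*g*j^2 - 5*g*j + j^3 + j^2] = -10*g*j - 5*g + 3*j^2 + 2*j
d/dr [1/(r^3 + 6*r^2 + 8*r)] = (-3*r^2 - 12*r - 8)/(r^2*(r^2 + 6*r + 8)^2)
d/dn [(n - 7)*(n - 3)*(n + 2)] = 3*n^2 - 16*n + 1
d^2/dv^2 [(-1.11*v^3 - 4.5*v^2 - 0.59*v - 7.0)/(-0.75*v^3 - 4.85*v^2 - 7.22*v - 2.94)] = (-3.01275000000001*v^6 - 34.07265*v^5 - 115.44885*v^4 + 58.7689179999998*v^3 + 956.141088*v^2 + 1385.193516*v + 582.916376)/(0.421875*v^9 + 8.184375*v^8 + 65.109375*v^7 + 276.621875*v^6 + 690.95175*v^5 + 1061.45727*v^4 + 1013.515028*v^3 + 585.536868*v^2 + 187.220376*v + 25.412184)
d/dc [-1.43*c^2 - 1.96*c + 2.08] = -2.86*c - 1.96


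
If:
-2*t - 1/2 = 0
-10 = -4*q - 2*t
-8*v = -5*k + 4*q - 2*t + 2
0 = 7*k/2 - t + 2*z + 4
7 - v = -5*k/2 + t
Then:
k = -71/15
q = 21/8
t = -1/4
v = -55/12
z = 739/120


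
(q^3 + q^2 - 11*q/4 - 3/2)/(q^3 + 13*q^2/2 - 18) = (q + 1/2)/(q + 6)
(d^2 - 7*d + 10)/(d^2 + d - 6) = (d - 5)/(d + 3)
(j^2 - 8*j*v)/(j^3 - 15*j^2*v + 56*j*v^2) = 1/(j - 7*v)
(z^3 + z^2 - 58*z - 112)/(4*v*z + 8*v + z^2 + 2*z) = (z^2 - z - 56)/(4*v + z)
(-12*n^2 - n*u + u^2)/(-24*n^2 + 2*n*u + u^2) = (3*n + u)/(6*n + u)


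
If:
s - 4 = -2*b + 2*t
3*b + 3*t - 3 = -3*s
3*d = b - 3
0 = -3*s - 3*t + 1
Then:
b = 2/3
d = -7/9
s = 10/9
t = -7/9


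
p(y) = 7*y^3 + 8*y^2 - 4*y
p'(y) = 21*y^2 + 16*y - 4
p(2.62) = 170.33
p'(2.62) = 182.07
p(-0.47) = 2.92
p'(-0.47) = -6.88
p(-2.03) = -17.47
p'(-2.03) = 50.06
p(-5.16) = -728.07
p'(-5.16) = 472.58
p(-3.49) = -186.16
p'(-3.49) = 195.94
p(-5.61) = -961.69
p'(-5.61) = 567.15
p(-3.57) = -202.26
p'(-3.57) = 206.52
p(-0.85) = 4.88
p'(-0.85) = -2.43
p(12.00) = 13200.00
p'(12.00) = 3212.00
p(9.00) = 5715.00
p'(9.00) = 1841.00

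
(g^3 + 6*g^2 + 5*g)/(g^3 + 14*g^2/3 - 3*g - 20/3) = 3*g/(3*g - 4)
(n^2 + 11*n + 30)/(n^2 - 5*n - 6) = (n^2 + 11*n + 30)/(n^2 - 5*n - 6)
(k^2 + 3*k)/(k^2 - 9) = k/(k - 3)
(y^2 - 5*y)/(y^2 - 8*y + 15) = y/(y - 3)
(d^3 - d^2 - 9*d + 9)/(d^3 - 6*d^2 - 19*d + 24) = (d - 3)/(d - 8)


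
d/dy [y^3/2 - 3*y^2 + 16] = 3*y*(y - 4)/2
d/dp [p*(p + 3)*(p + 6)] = 3*p^2 + 18*p + 18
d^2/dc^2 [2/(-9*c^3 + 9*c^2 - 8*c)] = 4*(9*c*(3*c - 1)*(9*c^2 - 9*c + 8) - (27*c^2 - 18*c + 8)^2)/(c^3*(9*c^2 - 9*c + 8)^3)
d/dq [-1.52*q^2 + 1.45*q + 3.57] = 1.45 - 3.04*q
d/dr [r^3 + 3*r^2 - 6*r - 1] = 3*r^2 + 6*r - 6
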